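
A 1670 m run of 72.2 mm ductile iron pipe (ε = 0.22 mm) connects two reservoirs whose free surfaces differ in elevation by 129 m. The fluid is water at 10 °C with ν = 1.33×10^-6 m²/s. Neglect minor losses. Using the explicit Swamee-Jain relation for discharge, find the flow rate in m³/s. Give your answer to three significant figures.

Swamee-Jain (Type II): Q = -0.965·√(gD⁵h_f/L)·ln[ε/(3.7D) + √(3.17ν²L/(gD³h_f))]
√(gD⁵h_f/L) = √(9.81·0.0722⁵·129/1670) = 0.001219
ε/(3.7D) = 8.24×10^-4; √(3.17ν²L/(gD³h_f)) = 1.40×10^-4
Q = -0.965·0.001219·ln(9.638×10^-4) = 0.008171 m³/s
Check: V = 2.00 m/s, Re = 1.08×10^5, f = 0.02772, h_f = 130 m ≈ 129 m ✓

Q ≈ 0.00817 m³/s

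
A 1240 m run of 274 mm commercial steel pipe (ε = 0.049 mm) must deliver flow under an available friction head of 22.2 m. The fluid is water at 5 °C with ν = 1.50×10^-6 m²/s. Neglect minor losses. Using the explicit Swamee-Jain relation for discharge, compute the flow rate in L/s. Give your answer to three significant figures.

Swamee-Jain (Type II): Q = -0.965·√(gD⁵h_f/L)·ln[ε/(3.7D) + √(3.17ν²L/(gD³h_f))]
√(gD⁵h_f/L) = √(9.81·0.274⁵·22.2/1240) = 0.01647
ε/(3.7D) = 4.83×10^-5; √(3.17ν²L/(gD³h_f)) = 4.44×10^-5
Q = -0.965·0.01647·ln(9.276×10^-5) = 0.1476 m³/s
Check: V = 2.50 m/s, Re = 4.57×10^5, f = 0.01544, h_f = 22.3 m ≈ 22.2 m ✓

Q ≈ 148 L/s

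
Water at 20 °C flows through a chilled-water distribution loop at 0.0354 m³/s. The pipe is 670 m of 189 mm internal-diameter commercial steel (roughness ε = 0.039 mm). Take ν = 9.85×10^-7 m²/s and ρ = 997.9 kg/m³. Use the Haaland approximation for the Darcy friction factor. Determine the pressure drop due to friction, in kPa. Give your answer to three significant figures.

Δp ≈ 46.5 kPa

V = 4Q/(πD²) = 4·0.0354/(π·0.189²) = 1.262 m/s
Re = VD/ν = 1.262·0.189/9.85×10^-7 = 2.42×10^5 → turbulent
ε/D = 0.039/189 = 2.06×10^-4
Haaland: f = 0.01651
h_f = f(L/D)V²/(2g) = 0.01651·(670/0.189)·1.262²/(2·9.81) = 4.750 m
Δp = ρg·h_f = 997.9·9.81·4.750 = 46.50 kPa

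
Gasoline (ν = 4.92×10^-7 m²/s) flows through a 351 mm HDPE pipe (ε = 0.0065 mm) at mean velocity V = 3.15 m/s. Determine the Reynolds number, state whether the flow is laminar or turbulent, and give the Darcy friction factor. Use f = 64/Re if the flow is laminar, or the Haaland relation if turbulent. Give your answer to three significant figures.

Re = VD/ν = 3.150·0.351/4.92×10^-7 = 2.25×10^6
Re > 4000 → turbulent; ε/D = 1.85×10^-5
Haaland: f = 0.01075

Re ≈ 2.25×10^6; turbulent; f ≈ 0.0107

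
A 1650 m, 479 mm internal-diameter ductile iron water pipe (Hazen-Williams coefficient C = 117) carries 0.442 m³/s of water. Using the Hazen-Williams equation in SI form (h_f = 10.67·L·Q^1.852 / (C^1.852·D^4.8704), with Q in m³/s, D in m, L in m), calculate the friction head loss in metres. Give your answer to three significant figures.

h_f = 10.67·1650·0.442^1.852 / (117^1.852·0.479^4.8704) = 20.68 m

h_f ≈ 20.7 m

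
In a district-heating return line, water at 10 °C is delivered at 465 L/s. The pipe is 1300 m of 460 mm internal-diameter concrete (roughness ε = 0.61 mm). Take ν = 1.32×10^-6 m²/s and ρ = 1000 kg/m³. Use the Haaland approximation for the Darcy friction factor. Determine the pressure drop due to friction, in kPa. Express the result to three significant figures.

Δp ≈ 236 kPa

V = 4Q/(πD²) = 4·0.465/(π·0.460²) = 2.798 m/s
Re = VD/ν = 2.798·0.460/1.32×10^-6 = 9.75×10^5 → turbulent
ε/D = 0.61/460 = 0.00133
Haaland: f = 0.02132
h_f = f(L/D)V²/(2g) = 0.02132·(1300/0.460)·2.798²/(2·9.81) = 24.04 m
Δp = ρg·h_f = 1000·9.81·24.04 = 235.9 kPa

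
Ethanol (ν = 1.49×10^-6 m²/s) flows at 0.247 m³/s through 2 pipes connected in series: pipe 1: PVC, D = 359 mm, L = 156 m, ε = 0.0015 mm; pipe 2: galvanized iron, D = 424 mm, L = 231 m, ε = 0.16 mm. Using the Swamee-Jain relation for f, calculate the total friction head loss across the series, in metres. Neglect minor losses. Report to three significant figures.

H ≈ 3.13 m

Pipe 1: V = 2.440 m/s, Re = 5.88×10^5, ε/D = 4.18×10^-6, f = 0.01279, h_1 = f(L/D)V²/2g = 1.687 m
Pipe 2: V = 1.749 m/s, Re = 4.98×10^5, ε/D = 3.77×10^-4, f = 0.01696, h_2 = f(L/D)V²/2g = 1.441 m
Series → Q common, losses add: H = Σh = 3.129 m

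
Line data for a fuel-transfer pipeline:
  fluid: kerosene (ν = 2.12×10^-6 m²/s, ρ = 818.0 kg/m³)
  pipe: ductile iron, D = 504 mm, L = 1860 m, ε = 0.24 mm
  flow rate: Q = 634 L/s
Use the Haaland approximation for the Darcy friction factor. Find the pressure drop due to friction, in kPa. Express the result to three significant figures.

V = 4Q/(πD²) = 4·0.634/(π·0.504²) = 3.178 m/s
Re = VD/ν = 3.178·0.504/2.12×10^-6 = 7.55×10^5 → turbulent
ε/D = 0.24/504 = 4.76×10^-4
Haaland: f = 0.01715
h_f = f(L/D)V²/(2g) = 0.01715·(1860/0.504)·3.178²/(2·9.81) = 32.57 m
Δp = ρg·h_f = 818.0·9.81·32.57 = 261.4 kPa

Δp ≈ 261 kPa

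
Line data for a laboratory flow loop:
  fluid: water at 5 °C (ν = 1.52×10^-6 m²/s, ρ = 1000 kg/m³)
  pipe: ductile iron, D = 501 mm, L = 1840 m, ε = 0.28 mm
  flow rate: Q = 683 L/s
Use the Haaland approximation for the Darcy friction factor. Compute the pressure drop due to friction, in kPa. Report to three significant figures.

V = 4Q/(πD²) = 4·0.683/(π·0.501²) = 3.465 m/s
Re = VD/ν = 3.465·0.501/1.52×10^-6 = 1.14×10^6 → turbulent
ε/D = 0.28/501 = 5.59×10^-4
Haaland: f = 0.01752
h_f = f(L/D)V²/(2g) = 0.01752·(1840/0.501)·3.465²/(2·9.81) = 39.36 m
Δp = ρg·h_f = 1000·9.81·39.36 = 386.1 kPa

Δp ≈ 386 kPa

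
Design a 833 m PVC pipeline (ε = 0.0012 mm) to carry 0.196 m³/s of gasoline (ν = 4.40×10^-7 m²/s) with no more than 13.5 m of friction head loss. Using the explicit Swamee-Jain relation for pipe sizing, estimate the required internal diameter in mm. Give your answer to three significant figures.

D ≈ 292 mm

Swamee-Jain (Type III): D = 0.66·[ε^1.25·(LQ²/(gh_f))^4.75 + ν·Q^9.4·(L/(gh_f))^5.2]^0.04
LQ²/(gh_f) = 0.2416; L/(gh_f) = 6.290
Term 1 = ε^1.25·(…)^4.75 = 4.67×10^-11; Term 2 = ν·Q^9.4·(…)^5.2 = 1.39×10^-9
D = 0.66·(4.67×10^-11 + 1.39×10^-9)^0.04 = 0.2923 m = 292 mm
Check: V = 2.92 m/s, Re = 1.94×10^6, f = 0.01057, h_f = 13.1 m ≈ 13.5 m ✓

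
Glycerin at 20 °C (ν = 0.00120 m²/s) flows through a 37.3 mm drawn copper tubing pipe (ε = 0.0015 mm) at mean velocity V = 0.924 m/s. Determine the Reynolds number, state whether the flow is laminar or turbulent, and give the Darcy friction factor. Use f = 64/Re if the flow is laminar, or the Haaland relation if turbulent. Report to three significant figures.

Re ≈ 28.7; laminar; f = 64/Re ≈ 2.23

Re = VD/ν = 0.9240·0.0373/0.00120 = 28.7
Re < 2300 → laminar → f = 64/Re = 2.228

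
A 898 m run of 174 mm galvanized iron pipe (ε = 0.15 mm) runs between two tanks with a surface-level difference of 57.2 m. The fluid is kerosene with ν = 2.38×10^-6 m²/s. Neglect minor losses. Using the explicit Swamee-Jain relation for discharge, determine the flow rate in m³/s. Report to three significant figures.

Q ≈ 0.0779 m³/s

Swamee-Jain (Type II): Q = -0.965·√(gD⁵h_f/L)·ln[ε/(3.7D) + √(3.17ν²L/(gD³h_f))]
√(gD⁵h_f/L) = √(9.81·0.174⁵·57.2/898) = 0.009983
ε/(3.7D) = 2.33×10^-4; √(3.17ν²L/(gD³h_f)) = 7.39×10^-5
Q = -0.965·0.009983·ln(3.068×10^-4) = 0.07793 m³/s
Check: V = 3.28 m/s, Re = 2.40×10^5, f = 0.02040, h_f = 57.6 m ≈ 57.2 m ✓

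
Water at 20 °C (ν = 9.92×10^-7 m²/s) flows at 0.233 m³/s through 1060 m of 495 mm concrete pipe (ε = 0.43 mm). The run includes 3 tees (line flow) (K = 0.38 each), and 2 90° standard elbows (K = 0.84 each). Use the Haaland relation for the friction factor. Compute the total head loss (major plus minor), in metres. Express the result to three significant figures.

V = 4Q/(πD²) = 1.211 m/s; V²/2g = 0.07472 m
Re = 6.04×10^5, ε/D = 8.69×10^-4 → f = 0.01950 (Haaland)
Major: h_f = f(L/D)·V²/2g = 0.01950·2141·0.07472 = 3.120 m
Minor: ΣK = 2.82; h_m = ΣK·V²/2g = 0.2107 m
Total H_L = 3.120 + 0.2107 = 3.330 m

H_L ≈ 3.33 m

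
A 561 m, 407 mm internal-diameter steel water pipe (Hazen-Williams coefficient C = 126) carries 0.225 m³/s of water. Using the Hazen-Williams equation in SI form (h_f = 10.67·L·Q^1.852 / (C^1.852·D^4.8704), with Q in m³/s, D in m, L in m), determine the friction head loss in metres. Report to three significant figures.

h_f = 10.67·561·0.225^1.852 / (126^1.852·0.407^4.8704) = 3.881 m

h_f ≈ 3.88 m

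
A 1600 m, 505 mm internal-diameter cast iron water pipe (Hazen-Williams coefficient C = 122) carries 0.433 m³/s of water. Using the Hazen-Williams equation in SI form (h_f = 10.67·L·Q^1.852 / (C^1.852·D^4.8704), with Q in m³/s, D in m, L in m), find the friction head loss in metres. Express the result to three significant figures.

h_f ≈ 13.8 m

h_f = 10.67·1600·0.433^1.852 / (122^1.852·0.505^4.8704) = 13.81 m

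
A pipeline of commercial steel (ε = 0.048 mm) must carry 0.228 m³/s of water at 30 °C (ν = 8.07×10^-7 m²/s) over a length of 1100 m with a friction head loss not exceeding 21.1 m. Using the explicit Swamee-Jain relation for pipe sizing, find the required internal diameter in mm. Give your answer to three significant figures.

Swamee-Jain (Type III): D = 0.66·[ε^1.25·(LQ²/(gh_f))^4.75 + ν·Q^9.4·(L/(gh_f))^5.2]^0.04
LQ²/(gh_f) = 0.2763; L/(gh_f) = 5.314
Term 1 = ε^1.25·(…)^4.75 = 8.87×10^-9; Term 2 = ν·Q^9.4·(…)^5.2 = 4.40×10^-9
D = 0.66·(8.87×10^-9 + 4.40×10^-9)^0.04 = 0.3195 m = 319 mm
Check: V = 2.84 m/s, Re = 1.13×10^6, f = 0.01408, h_f = 20.0 m ≈ 21.1 m ✓

D ≈ 319 mm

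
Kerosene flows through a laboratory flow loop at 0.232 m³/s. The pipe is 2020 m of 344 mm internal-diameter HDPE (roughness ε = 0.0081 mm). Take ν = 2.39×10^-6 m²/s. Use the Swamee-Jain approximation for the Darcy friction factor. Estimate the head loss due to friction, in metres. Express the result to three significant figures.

V = 4Q/(πD²) = 4·0.232/(π·0.344²) = 2.496 m/s
Re = VD/ν = 2.496·0.344/2.39×10^-6 = 3.59×10^5 → turbulent
ε/D = 0.0081/344 = 2.35×10^-5
Swamee-Jain: f = 0.01420
h_f = f(L/D)V²/(2g) = 0.01420·(2020/0.344)·2.496²/(2·9.81) = 26.49 m

h_f ≈ 26.5 m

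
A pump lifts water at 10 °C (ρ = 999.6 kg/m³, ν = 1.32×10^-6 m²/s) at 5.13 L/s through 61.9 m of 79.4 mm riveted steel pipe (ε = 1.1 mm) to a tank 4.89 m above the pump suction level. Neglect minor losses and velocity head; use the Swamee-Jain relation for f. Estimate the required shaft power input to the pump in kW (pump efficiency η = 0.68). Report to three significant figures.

V = 4Q/(πD²) = 1.036 m/s; Re = 6.23×10^4; ε/D = 0.0139; f = 0.04356
h_f = f(L/D)V²/2g = 1.858 m
Total head H = z + h_f = 4.89 + 1.858 = 6.748 m
P_hyd = ρgQH = 999.6·9.81·0.00513·6.748 = 0.3395 kW
P_shaft = P_hyd/η = 0.3395/0.68 = 0.4992 kW

P_shaft ≈ 0.499 kW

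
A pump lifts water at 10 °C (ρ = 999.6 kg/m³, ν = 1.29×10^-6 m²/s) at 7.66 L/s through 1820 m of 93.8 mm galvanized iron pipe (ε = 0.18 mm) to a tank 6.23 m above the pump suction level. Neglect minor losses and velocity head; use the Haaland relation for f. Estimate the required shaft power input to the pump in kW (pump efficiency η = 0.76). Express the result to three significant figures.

P_shaft ≈ 3.63 kW

V = 4Q/(πD²) = 1.108 m/s; Re = 8.06×10^4; ε/D = 0.00192; f = 0.02510
h_f = f(L/D)V²/2g = 30.50 m
Total head H = z + h_f = 6.23 + 30.50 = 36.73 m
P_hyd = ρgQH = 999.6·9.81·0.00766·36.73 = 2.759 kW
P_shaft = P_hyd/η = 2.759/0.76 = 3.630 kW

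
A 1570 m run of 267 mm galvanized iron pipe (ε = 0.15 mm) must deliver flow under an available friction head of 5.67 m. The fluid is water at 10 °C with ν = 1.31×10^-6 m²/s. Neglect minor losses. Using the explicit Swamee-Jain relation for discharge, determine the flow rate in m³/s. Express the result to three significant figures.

Q ≈ 0.0557 m³/s

Swamee-Jain (Type II): Q = -0.965·√(gD⁵h_f/L)·ln[ε/(3.7D) + √(3.17ν²L/(gD³h_f))]
√(gD⁵h_f/L) = √(9.81·0.267⁵·5.67/1570) = 0.006934
ε/(3.7D) = 1.52×10^-4; √(3.17ν²L/(gD³h_f)) = 8.98×10^-5
Q = -0.965·0.006934·ln(2.417×10^-4) = 0.05572 m³/s
Check: V = 0.995 m/s, Re = 2.03×10^5, f = 0.01923, h_f = 5.71 m ≈ 5.67 m ✓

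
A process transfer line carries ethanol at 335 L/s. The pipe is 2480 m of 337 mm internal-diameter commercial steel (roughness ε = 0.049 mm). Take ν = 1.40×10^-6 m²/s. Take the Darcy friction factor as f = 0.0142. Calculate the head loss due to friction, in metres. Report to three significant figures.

h_f ≈ 75.1 m

V = 4Q/(πD²) = 4·0.335/(π·0.337²) = 3.756 m/s
h_f = f(L/D)V²/(2g) = 0.01420·(2480/0.337)·3.756²/(2·9.81) = 75.13 m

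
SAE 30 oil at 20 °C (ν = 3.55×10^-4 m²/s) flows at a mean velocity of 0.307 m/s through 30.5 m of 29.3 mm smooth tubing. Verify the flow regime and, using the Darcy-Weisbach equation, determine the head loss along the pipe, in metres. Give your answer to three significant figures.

Re = VD/ν = 0.307·0.02930/3.55×10^-4 = 25.3 → laminar (Re < 2300)
f = 64/Re = 2.526
h_f = f(L/D)V²/(2g) = 2.526·(30.5/0.02930)·0.307²/(2·9.81) = 12.63 m

h_f ≈ 12.6 m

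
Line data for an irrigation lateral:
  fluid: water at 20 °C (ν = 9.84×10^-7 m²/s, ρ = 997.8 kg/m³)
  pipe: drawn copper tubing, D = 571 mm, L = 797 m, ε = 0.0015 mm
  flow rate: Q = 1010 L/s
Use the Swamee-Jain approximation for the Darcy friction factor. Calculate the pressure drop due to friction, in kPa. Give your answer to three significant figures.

V = 4Q/(πD²) = 4·1.01/(π·0.571²) = 3.944 m/s
Re = VD/ν = 3.944·0.571/9.84×10^-7 = 2.29×10^6 → turbulent
ε/D = 0.0015/571 = 2.63×10^-6
Swamee-Jain: f = 0.01026
h_f = f(L/D)V²/(2g) = 0.01026·(797/0.571)·3.944²/(2·9.81) = 11.35 m
Δp = ρg·h_f = 997.8·9.81·11.35 = 111.1 kPa

Δp ≈ 111 kPa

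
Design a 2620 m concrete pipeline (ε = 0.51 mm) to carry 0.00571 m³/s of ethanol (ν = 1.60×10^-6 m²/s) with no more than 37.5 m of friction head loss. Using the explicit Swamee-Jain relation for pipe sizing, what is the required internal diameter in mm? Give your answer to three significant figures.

Swamee-Jain (Type III): D = 0.66·[ε^1.25·(LQ²/(gh_f))^4.75 + ν·Q^9.4·(L/(gh_f))^5.2]^0.04
LQ²/(gh_f) = 2.322×10^-4; L/(gh_f) = 7.122
Term 1 = ε^1.25·(…)^4.75 = 4.19×10^-22; Term 2 = ν·Q^9.4·(…)^5.2 = 3.55×10^-23
D = 0.66·(4.19×10^-22 + 3.55×10^-23)^0.04 = 0.09244 m = 92.4 mm
Check: V = 0.851 m/s, Re = 4.92×10^4, f = 0.03339, h_f = 34.9 m ≈ 37.5 m ✓

D ≈ 92.4 mm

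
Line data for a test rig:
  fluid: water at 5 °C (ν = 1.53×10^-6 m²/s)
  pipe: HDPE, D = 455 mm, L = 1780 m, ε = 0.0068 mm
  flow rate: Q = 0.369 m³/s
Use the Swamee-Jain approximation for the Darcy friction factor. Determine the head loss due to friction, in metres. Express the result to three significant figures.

V = 4Q/(πD²) = 4·0.369/(π·0.455²) = 2.269 m/s
Re = VD/ν = 2.269·0.455/1.53×10^-6 = 6.75×10^5 → turbulent
ε/D = 0.0068/455 = 1.49×10^-5
Swamee-Jain: f = 0.01270
h_f = f(L/D)V²/(2g) = 0.01270·(1780/0.455)·2.269²/(2·9.81) = 13.04 m

h_f ≈ 13.0 m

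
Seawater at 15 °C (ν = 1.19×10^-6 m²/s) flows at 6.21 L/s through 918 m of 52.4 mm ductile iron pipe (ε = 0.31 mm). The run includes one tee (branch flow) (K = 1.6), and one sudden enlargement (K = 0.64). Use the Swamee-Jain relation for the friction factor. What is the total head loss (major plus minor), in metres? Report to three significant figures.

H_L ≈ 244 m

V = 4Q/(πD²) = 2.880 m/s; V²/2g = 0.4226 m
Re = 1.27×10^5, ε/D = 0.00592 → f = 0.03286 (Swamee-Jain)
Major: h_f = f(L/D)·V²/2g = 0.03286·17519·0.4226 = 243.3 m
Minor: ΣK = 2.24; h_m = ΣK·V²/2g = 0.9467 m
Total H_L = 243.3 + 0.9467 = 244.3 m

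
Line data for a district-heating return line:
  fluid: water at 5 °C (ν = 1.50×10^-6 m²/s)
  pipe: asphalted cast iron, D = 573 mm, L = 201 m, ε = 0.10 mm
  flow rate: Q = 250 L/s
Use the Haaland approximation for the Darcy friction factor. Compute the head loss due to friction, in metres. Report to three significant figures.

V = 4Q/(πD²) = 4·0.250/(π·0.573²) = 0.9695 m/s
Re = VD/ν = 0.9695·0.573/1.50×10^-6 = 3.70×10^5 → turbulent
ε/D = 0.10/573 = 1.75×10^-4
Haaland: f = 0.01549
h_f = f(L/D)V²/(2g) = 0.01549·(201/0.573)·0.9695²/(2·9.81) = 0.2603 m

h_f ≈ 0.260 m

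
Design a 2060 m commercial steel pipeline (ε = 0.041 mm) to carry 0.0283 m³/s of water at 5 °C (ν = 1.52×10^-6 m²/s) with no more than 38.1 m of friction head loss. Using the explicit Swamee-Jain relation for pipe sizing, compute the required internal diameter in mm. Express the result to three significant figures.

Swamee-Jain (Type III): D = 0.66·[ε^1.25·(LQ²/(gh_f))^4.75 + ν·Q^9.4·(L/(gh_f))^5.2]^0.04
LQ²/(gh_f) = 0.004414; L/(gh_f) = 5.512
Term 1 = ε^1.25·(…)^4.75 = 2.13×10^-17; Term 2 = ν·Q^9.4·(…)^5.2 = 3.04×10^-17
D = 0.66·(2.13×10^-17 + 3.04×10^-17)^0.04 = 0.1473 m = 147 mm
Check: V = 1.66 m/s, Re = 1.61×10^5, f = 0.01813, h_f = 35.7 m ≈ 38.1 m ✓

D ≈ 147 mm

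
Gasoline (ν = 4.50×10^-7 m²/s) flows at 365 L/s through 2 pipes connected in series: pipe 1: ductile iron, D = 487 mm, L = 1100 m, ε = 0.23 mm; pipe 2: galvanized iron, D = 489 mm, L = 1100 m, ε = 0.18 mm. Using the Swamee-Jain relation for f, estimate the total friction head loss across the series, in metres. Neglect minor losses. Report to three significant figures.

H ≈ 14.4 m

Pipe 1: V = 1.959 m/s, Re = 2.12×10^6, ε/D = 4.72×10^-4, f = 0.01681, h_1 = f(L/D)V²/2g = 7.432 m
Pipe 2: V = 1.944 m/s, Re = 2.11×10^6, ε/D = 3.68×10^-4, f = 0.01599, h_2 = f(L/D)V²/2g = 6.925 m
Series → Q common, losses add: H = Σh = 14.36 m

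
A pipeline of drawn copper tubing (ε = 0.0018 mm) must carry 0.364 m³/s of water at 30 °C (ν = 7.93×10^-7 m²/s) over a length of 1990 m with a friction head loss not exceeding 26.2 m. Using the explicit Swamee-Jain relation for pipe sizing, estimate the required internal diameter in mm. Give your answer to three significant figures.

Swamee-Jain (Type III): D = 0.66·[ε^1.25·(LQ²/(gh_f))^4.75 + ν·Q^9.4·(L/(gh_f))^5.2]^0.04
LQ²/(gh_f) = 1.026; L/(gh_f) = 7.743
Term 1 = ε^1.25·(…)^4.75 = 7.44×10^-8; Term 2 = ν·Q^9.4·(…)^5.2 = 2.49×10^-6
D = 0.66·(7.44×10^-8 + 2.49×10^-6)^0.04 = 0.3944 m = 394 mm
Check: V = 2.98 m/s, Re = 1.48×10^6, f = 0.01102, h_f = 25.2 m ≈ 26.2 m ✓

D ≈ 394 mm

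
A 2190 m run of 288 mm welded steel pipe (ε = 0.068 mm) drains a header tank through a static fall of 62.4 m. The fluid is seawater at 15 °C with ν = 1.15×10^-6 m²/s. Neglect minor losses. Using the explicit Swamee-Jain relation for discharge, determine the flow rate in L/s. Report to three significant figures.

Q ≈ 212 L/s

Swamee-Jain (Type II): Q = -0.965·√(gD⁵h_f/L)·ln[ε/(3.7D) + √(3.17ν²L/(gD³h_f))]
√(gD⁵h_f/L) = √(9.81·0.288⁵·62.4/2190) = 0.02353
ε/(3.7D) = 6.38×10^-5; √(3.17ν²L/(gD³h_f)) = 2.51×10^-5
Q = -0.965·0.02353·ln(8.887×10^-5) = 0.2118 m³/s
Check: V = 3.25 m/s, Re = 8.14×10^5, f = 0.01532, h_f = 62.8 m ≈ 62.4 m ✓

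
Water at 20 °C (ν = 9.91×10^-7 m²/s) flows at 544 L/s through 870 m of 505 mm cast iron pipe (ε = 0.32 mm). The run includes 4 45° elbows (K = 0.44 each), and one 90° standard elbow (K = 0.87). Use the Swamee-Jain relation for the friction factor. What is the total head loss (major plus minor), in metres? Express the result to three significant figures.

H_L ≈ 12.7 m

V = 4Q/(πD²) = 2.716 m/s; V²/2g = 0.3760 m
Re = 1.38×10^6, ε/D = 6.34×10^-4 → f = 0.01802 (Swamee-Jain)
Major: h_f = f(L/D)·V²/2g = 0.01802·1723·0.3760 = 11.67 m
Minor: ΣK = 2.63; h_m = ΣK·V²/2g = 0.9888 m
Total H_L = 11.67 + 0.9888 = 12.66 m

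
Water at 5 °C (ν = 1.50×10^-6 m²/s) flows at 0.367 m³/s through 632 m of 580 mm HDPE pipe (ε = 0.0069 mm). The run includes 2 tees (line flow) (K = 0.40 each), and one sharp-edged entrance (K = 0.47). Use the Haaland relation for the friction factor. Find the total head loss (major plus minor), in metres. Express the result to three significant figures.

H_L ≈ 1.52 m

V = 4Q/(πD²) = 1.389 m/s; V²/2g = 0.09834 m
Re = 5.37×10^5, ε/D = 1.19×10^-5 → f = 0.01304 (Haaland)
Major: h_f = f(L/D)·V²/2g = 0.01304·1090·0.09834 = 1.397 m
Minor: ΣK = 1.27; h_m = ΣK·V²/2g = 0.1249 m
Total H_L = 1.397 + 0.1249 = 1.522 m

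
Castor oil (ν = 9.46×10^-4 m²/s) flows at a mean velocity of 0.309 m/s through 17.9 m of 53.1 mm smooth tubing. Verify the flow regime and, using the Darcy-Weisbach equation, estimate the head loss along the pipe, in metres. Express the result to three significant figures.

Re = VD/ν = 0.309·0.05310/9.46×10^-4 = 17.3 → laminar (Re < 2300)
f = 64/Re = 3.690
h_f = f(L/D)V²/(2g) = 3.690·(17.9/0.05310)·0.309²/(2·9.81) = 6.053 m

h_f ≈ 6.05 m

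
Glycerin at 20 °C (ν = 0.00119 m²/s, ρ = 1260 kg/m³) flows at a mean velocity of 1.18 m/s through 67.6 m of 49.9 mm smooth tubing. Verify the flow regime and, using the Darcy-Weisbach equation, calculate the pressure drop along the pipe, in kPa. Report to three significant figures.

Re = VD/ν = 1.18·0.04990/0.00119 = 49.5 → laminar (Re < 2300)
f = 64/Re = 1.293
h_f = f(L/D)V²/(2g) = 1.293·(67.6/0.04990)·1.18²/(2·9.81) = 124.4 m
Δp = ρg·h_f = 1260·9.81·124.4 = 1537 kPa

Δp ≈ 1540 kPa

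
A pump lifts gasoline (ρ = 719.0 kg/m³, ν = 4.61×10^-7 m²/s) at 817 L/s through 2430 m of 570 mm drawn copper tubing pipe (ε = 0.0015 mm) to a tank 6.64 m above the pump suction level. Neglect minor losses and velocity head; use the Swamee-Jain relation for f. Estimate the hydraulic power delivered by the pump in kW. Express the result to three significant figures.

P_hyd ≈ 160 kW

V = 4Q/(πD²) = 3.202 m/s; Re = 3.96×10^6; ε/D = 2.63×10^-6; f = 0.009483
h_f = f(L/D)V²/2g = 21.12 m
Total head H = z + h_f = 6.64 + 21.12 = 27.76 m
P_hyd = ρgQH = 719.0·9.81·0.817·27.76 = 160.0 kW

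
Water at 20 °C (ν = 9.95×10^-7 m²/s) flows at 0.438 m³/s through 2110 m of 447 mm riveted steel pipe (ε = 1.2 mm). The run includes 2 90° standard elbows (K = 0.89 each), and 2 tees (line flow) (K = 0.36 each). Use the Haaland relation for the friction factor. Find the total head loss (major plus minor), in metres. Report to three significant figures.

V = 4Q/(πD²) = 2.791 m/s; V²/2g = 0.3970 m
Re = 1.25×10^6, ε/D = 0.00268 → f = 0.02552 (Haaland)
Major: h_f = f(L/D)·V²/2g = 0.02552·4720·0.3970 = 47.84 m
Minor: ΣK = 2.50; h_m = ΣK·V²/2g = 0.9926 m
Total H_L = 47.84 + 0.9926 = 48.83 m

H_L ≈ 48.8 m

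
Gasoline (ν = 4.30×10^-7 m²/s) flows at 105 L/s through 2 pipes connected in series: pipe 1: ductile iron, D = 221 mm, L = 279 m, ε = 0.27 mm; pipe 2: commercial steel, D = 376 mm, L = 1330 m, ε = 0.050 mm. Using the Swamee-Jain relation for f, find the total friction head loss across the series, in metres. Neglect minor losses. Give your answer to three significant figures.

H ≈ 12.4 m

Pipe 1: V = 2.737 m/s, Re = 1.41×10^6, ε/D = 0.00122, f = 0.02089, h_1 = f(L/D)V²/2g = 10.07 m
Pipe 2: V = 0.9456 m/s, Re = 8.27×10^5, ε/D = 1.33×10^-4, f = 0.01417, h_2 = f(L/D)V²/2g = 2.285 m
Series → Q common, losses add: H = Σh = 12.35 m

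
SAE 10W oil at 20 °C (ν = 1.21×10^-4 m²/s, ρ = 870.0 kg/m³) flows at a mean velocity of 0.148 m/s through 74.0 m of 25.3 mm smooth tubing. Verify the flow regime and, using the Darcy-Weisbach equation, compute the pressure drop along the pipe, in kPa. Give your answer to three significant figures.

Δp ≈ 57.6 kPa

Re = VD/ν = 0.148·0.02530/1.21×10^-4 = 30.9 → laminar (Re < 2300)
f = 64/Re = 2.068
h_f = f(L/D)V²/(2g) = 2.068·(74.0/0.02530)·0.148²/(2·9.81) = 6.753 m
Δp = ρg·h_f = 870.0·9.81·6.753 = 57.64 kPa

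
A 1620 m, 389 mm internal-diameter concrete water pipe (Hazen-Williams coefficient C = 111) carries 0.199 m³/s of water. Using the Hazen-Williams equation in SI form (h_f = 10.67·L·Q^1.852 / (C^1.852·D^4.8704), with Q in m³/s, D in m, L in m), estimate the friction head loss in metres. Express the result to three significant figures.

h_f ≈ 14.1 m

h_f = 10.67·1620·0.199^1.852 / (111^1.852·0.389^4.8704) = 14.07 m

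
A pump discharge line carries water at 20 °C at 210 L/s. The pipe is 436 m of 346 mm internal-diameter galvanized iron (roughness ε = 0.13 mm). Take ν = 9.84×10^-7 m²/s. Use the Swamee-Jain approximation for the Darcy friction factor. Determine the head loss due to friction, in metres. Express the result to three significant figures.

h_f ≈ 5.30 m

V = 4Q/(πD²) = 4·0.210/(π·0.346²) = 2.233 m/s
Re = VD/ν = 2.233·0.346/9.84×10^-7 = 7.85×10^5 → turbulent
ε/D = 0.13/346 = 3.76×10^-4
Swamee-Jain: f = 0.01655
h_f = f(L/D)V²/(2g) = 0.01655·(436/0.346)·2.233²/(2·9.81) = 5.303 m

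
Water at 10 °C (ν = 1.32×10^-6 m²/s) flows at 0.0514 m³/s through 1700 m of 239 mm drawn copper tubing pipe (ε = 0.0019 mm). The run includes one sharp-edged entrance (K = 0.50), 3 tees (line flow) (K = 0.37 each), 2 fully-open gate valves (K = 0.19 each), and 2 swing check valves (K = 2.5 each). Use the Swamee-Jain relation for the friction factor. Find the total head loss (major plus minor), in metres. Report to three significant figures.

H_L ≈ 7.84 m

V = 4Q/(πD²) = 1.146 m/s; V²/2g = 0.06690 m
Re = 2.07×10^5, ε/D = 7.95×10^-6 → f = 0.01550 (Swamee-Jain)
Major: h_f = f(L/D)·V²/2g = 0.01550·7113·0.06690 = 7.375 m
Minor: ΣK = 6.99; h_m = ΣK·V²/2g = 0.4677 m
Total H_L = 7.375 + 0.4677 = 7.842 m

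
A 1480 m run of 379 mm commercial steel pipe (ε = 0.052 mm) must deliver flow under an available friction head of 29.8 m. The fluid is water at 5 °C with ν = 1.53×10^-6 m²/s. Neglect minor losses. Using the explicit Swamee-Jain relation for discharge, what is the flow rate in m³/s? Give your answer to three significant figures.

Q ≈ 0.367 m³/s

Swamee-Jain (Type II): Q = -0.965·√(gD⁵h_f/L)·ln[ε/(3.7D) + √(3.17ν²L/(gD³h_f))]
√(gD⁵h_f/L) = √(9.81·0.379⁵·29.8/1480) = 0.03930
ε/(3.7D) = 3.71×10^-5; √(3.17ν²L/(gD³h_f)) = 2.63×10^-5
Q = -0.965·0.03930·ln(6.335×10^-5) = 0.3666 m³/s
Check: V = 3.25 m/s, Re = 8.05×10^5, f = 0.01425, h_f = 30.0 m ≈ 29.8 m ✓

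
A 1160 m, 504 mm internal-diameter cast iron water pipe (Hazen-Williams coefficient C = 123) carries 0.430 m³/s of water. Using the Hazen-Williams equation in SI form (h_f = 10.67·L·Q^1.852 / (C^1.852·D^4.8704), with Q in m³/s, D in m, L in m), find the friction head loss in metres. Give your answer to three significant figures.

h_f = 10.67·1160·0.430^1.852 / (123^1.852·0.504^4.8704) = 9.831 m

h_f ≈ 9.83 m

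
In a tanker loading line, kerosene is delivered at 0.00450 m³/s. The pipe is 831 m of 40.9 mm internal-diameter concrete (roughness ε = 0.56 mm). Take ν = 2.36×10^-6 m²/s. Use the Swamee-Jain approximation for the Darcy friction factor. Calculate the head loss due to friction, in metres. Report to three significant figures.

h_f ≈ 528 m

V = 4Q/(πD²) = 4·0.00450/(π·0.0409²) = 3.425 m/s
Re = VD/ν = 3.425·0.0409/2.36×10^-6 = 5.94×10^4 → turbulent
ε/D = 0.56/40.9 = 0.0137
Swamee-Jain: f = 0.04344
h_f = f(L/D)V²/(2g) = 0.04344·(831/0.0409)·3.425²/(2·9.81) = 527.8 m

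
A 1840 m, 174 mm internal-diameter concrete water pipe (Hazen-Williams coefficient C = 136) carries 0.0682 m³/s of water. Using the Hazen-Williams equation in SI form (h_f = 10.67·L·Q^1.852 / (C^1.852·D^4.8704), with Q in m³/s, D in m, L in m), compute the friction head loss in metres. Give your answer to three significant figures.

h_f ≈ 76.0 m

h_f = 10.67·1840·0.0682^1.852 / (136^1.852·0.174^4.8704) = 75.97 m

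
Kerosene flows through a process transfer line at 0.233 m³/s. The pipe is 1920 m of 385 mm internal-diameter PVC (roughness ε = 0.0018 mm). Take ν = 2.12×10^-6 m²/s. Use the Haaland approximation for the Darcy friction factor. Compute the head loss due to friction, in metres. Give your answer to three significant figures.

h_f ≈ 14.1 m

V = 4Q/(πD²) = 4·0.233/(π·0.385²) = 2.001 m/s
Re = VD/ν = 2.001·0.385/2.12×10^-6 = 3.63×10^5 → turbulent
ε/D = 0.0018/385 = 4.68×10^-6
Haaland: f = 0.01388
h_f = f(L/D)V²/(2g) = 0.01388·(1920/0.385)·2.001²/(2·9.81) = 14.13 m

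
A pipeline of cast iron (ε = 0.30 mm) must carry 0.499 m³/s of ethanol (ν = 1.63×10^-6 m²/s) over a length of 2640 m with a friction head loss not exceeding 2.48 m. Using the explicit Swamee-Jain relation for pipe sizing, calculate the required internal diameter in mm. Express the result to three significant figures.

Swamee-Jain (Type III): D = 0.66·[ε^1.25·(LQ²/(gh_f))^4.75 + ν·Q^9.4·(L/(gh_f))^5.2]^0.04
LQ²/(gh_f) = 27.02; L/(gh_f) = 108.5
Term 1 = ε^1.25·(…)^4.75 = 249; Term 2 = ν·Q^9.4·(…)^5.2 = 91.0
D = 0.66·(249 + 91.0)^0.04 = 0.8333 m = 833 mm
Check: V = 0.915 m/s, Re = 4.68×10^5, f = 0.01690, h_f = 2.28 m ≈ 2.48 m ✓

D ≈ 833 mm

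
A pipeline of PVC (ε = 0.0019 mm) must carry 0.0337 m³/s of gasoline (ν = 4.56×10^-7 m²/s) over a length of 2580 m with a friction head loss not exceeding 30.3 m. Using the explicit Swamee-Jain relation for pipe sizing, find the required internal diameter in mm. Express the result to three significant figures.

Swamee-Jain (Type III): D = 0.66·[ε^1.25·(LQ²/(gh_f))^4.75 + ν·Q^9.4·(L/(gh_f))^5.2]^0.04
LQ²/(gh_f) = 0.009858; L/(gh_f) = 8.680
Term 1 = ε^1.25·(…)^4.75 = 2.08×10^-17; Term 2 = ν·Q^9.4·(…)^5.2 = 5.00×10^-16
D = 0.66·(2.08×10^-17 + 5.00×10^-16)^0.04 = 0.1615 m = 162 mm
Check: V = 1.64 m/s, Re = 5.83×10^5, f = 0.01295, h_f = 28.5 m ≈ 30.3 m ✓

D ≈ 162 mm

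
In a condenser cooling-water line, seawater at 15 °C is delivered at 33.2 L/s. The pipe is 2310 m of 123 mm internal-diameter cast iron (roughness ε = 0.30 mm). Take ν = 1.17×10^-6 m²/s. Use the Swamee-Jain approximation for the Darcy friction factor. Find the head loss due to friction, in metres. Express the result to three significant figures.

h_f ≈ 190 m

V = 4Q/(πD²) = 4·0.0332/(π·0.123²) = 2.794 m/s
Re = VD/ν = 2.794·0.123/1.17×10^-6 = 2.94×10^5 → turbulent
ε/D = 0.30/123 = 0.00244
Swamee-Jain: f = 0.02539
h_f = f(L/D)V²/(2g) = 0.02539·(2310/0.123)·2.794²/(2·9.81) = 189.7 m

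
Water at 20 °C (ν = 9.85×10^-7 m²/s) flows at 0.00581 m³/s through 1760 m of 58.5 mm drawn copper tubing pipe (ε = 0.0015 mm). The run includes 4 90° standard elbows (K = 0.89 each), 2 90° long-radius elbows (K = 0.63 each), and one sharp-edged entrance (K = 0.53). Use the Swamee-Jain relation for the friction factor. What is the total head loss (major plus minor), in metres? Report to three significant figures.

H_L ≈ 124 m

V = 4Q/(πD²) = 2.162 m/s; V²/2g = 0.2381 m
Re = 1.28×10^5, ε/D = 2.56×10^-5 → f = 0.01715 (Swamee-Jain)
Major: h_f = f(L/D)·V²/2g = 0.01715·30085·0.2381 = 122.8 m
Minor: ΣK = 5.35; h_m = ΣK·V²/2g = 1.274 m
Total H_L = 122.8 + 1.274 = 124.1 m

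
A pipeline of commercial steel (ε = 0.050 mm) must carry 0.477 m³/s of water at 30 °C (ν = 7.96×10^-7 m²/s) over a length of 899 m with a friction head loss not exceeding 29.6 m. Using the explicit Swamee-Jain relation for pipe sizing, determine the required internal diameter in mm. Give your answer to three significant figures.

Swamee-Jain (Type III): D = 0.66·[ε^1.25·(LQ²/(gh_f))^4.75 + ν·Q^9.4·(L/(gh_f))^5.2]^0.04
LQ²/(gh_f) = 0.7044; L/(gh_f) = 3.096
Term 1 = ε^1.25·(…)^4.75 = 7.96×10^-7; Term 2 = ν·Q^9.4·(…)^5.2 = 2.70×10^-7
D = 0.66·(7.96×10^-7 + 2.70×10^-7)^0.04 = 0.3808 m = 381 mm
Check: V = 4.19 m/s, Re = 2.00×10^6, f = 0.01339, h_f = 28.3 m ≈ 29.6 m ✓

D ≈ 381 mm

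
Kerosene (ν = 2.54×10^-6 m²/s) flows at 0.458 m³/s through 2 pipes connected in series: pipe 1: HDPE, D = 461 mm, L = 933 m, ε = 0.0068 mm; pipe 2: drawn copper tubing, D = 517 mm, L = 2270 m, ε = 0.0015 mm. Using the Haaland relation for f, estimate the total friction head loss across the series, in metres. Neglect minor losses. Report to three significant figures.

H ≈ 24.5 m

Pipe 1: V = 2.744 m/s, Re = 4.98×10^5, ε/D = 1.48×10^-5, f = 0.01324, h_1 = f(L/D)V²/2g = 10.29 m
Pipe 2: V = 2.182 m/s, Re = 4.44×10^5, ε/D = 2.90×10^-6, f = 0.01337, h_2 = f(L/D)V²/2g = 14.25 m
Series → Q common, losses add: H = Σh = 24.53 m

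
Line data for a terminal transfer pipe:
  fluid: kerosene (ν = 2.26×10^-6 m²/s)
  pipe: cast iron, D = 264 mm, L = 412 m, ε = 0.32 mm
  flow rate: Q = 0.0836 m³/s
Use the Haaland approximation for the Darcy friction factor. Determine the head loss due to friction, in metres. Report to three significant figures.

h_f ≈ 4.05 m

V = 4Q/(πD²) = 4·0.0836/(π·0.264²) = 1.527 m/s
Re = VD/ν = 1.527·0.264/2.26×10^-6 = 1.78×10^5 → turbulent
ε/D = 0.32/264 = 0.00121
Haaland: f = 0.02184
h_f = f(L/D)V²/(2g) = 0.02184·(412/0.264)·1.527²/(2·9.81) = 4.053 m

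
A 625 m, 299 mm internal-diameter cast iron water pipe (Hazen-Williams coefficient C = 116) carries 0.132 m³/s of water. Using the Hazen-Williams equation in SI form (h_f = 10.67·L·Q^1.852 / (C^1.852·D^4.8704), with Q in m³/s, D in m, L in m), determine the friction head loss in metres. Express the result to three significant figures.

h_f ≈ 8.43 m

h_f = 10.67·625·0.132^1.852 / (116^1.852·0.299^4.8704) = 8.427 m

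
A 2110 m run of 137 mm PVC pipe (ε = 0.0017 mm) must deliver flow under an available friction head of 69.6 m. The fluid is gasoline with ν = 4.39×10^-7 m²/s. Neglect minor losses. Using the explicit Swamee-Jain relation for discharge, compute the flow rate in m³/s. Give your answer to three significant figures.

Q ≈ 0.0397 m³/s

Swamee-Jain (Type II): Q = -0.965·√(gD⁵h_f/L)·ln[ε/(3.7D) + √(3.17ν²L/(gD³h_f))]
√(gD⁵h_f/L) = √(9.81·0.137⁵·69.6/2110) = 0.003952
ε/(3.7D) = 3.35×10^-6; √(3.17ν²L/(gD³h_f)) = 2.71×10^-5
Q = -0.965·0.003952·ln(3.045×10^-5) = 0.03966 m³/s
Check: V = 2.69 m/s, Re = 8.40×10^5, f = 0.01223, h_f = 69.5 m ≈ 69.6 m ✓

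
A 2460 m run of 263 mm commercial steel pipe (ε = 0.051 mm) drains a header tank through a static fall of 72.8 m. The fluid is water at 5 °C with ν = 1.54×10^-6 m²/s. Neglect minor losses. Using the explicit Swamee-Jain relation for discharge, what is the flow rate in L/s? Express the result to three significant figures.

Swamee-Jain (Type II): Q = -0.965·√(gD⁵h_f/L)·ln[ε/(3.7D) + √(3.17ν²L/(gD³h_f))]
√(gD⁵h_f/L) = √(9.81·0.263⁵·72.8/2460) = 0.01911
ε/(3.7D) = 5.24×10^-5; √(3.17ν²L/(gD³h_f)) = 3.77×10^-5
Q = -0.965·0.01911·ln(9.014×10^-5) = 0.1718 m³/s
Check: V = 3.16 m/s, Re = 5.40×10^5, f = 0.01535, h_f = 73.2 m ≈ 72.8 m ✓

Q ≈ 172 L/s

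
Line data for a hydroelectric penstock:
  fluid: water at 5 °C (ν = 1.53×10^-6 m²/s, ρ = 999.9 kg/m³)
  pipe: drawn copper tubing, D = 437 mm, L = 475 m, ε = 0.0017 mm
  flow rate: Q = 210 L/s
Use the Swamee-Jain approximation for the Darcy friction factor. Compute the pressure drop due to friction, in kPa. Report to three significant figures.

Δp ≈ 14.6 kPa

V = 4Q/(πD²) = 4·0.210/(π·0.437²) = 1.400 m/s
Re = VD/ν = 1.400·0.437/1.53×10^-6 = 4.00×10^5 → turbulent
ε/D = 0.0017/437 = 3.89×10^-6
Swamee-Jain: f = 0.01368
h_f = f(L/D)V²/(2g) = 0.01368·(475/0.437)·1.400²/(2·9.81) = 1.486 m
Δp = ρg·h_f = 999.9·9.81·1.486 = 14.58 kPa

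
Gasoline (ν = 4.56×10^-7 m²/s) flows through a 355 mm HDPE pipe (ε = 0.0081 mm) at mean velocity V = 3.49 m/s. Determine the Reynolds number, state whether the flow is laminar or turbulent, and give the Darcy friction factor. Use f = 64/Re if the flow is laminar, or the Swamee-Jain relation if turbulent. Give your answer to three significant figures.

Re ≈ 2.72×10^6; turbulent; f ≈ 0.0108

Re = VD/ν = 3.490·0.355/4.56×10^-7 = 2.72×10^6
Re > 4000 → turbulent; ε/D = 2.28×10^-5
Swamee-Jain: f = 0.01080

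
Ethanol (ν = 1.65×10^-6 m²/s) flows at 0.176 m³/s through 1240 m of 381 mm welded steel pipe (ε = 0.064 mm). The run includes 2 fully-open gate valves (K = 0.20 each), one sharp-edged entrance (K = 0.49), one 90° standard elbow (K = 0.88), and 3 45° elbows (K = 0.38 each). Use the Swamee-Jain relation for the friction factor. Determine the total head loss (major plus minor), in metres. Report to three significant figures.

H_L ≈ 6.57 m

V = 4Q/(πD²) = 1.544 m/s; V²/2g = 0.1215 m
Re = 3.56×10^5, ε/D = 1.68×10^-4 → f = 0.01573 (Swamee-Jain)
Major: h_f = f(L/D)·V²/2g = 0.01573·3255·0.1215 = 6.220 m
Minor: ΣK = 2.91; h_m = ΣK·V²/2g = 0.3535 m
Total H_L = 6.220 + 0.3535 = 6.573 m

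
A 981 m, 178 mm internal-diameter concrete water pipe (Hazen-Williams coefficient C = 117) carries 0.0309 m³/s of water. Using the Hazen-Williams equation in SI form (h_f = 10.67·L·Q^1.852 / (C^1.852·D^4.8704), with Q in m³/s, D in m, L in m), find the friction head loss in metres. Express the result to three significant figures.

h_f ≈ 11.1 m

h_f = 10.67·981·0.0309^1.852 / (117^1.852·0.178^4.8704) = 11.06 m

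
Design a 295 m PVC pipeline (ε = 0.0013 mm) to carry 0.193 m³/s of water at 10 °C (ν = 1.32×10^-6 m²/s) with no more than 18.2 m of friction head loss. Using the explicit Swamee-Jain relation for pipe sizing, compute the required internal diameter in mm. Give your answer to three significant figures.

D ≈ 230 mm

Swamee-Jain (Type III): D = 0.66·[ε^1.25·(LQ²/(gh_f))^4.75 + ν·Q^9.4·(L/(gh_f))^5.2]^0.04
LQ²/(gh_f) = 0.06155; L/(gh_f) = 1.652
Term 1 = ε^1.25·(…)^4.75 = 7.78×10^-14; Term 2 = ν·Q^9.4·(…)^5.2 = 3.46×10^-12
D = 0.66·(7.78×10^-14 + 3.46×10^-12)^0.04 = 0.2299 m = 230 mm
Check: V = 4.65 m/s, Re = 8.10×10^5, f = 0.01215, h_f = 17.2 m ≈ 18.2 m ✓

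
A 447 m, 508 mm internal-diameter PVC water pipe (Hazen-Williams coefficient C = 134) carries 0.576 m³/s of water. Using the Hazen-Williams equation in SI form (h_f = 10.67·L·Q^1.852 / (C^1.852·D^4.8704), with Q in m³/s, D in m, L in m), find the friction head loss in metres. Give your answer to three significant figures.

h_f = 10.67·447·0.576^1.852 / (134^1.852·0.508^4.8704) = 5.345 m

h_f ≈ 5.34 m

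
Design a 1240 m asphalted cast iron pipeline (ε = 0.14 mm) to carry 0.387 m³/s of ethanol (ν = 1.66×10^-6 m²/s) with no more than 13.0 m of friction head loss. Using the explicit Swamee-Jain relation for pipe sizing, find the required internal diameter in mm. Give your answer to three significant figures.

D ≈ 460 mm

Swamee-Jain (Type III): D = 0.66·[ε^1.25·(LQ²/(gh_f))^4.75 + ν·Q^9.4·(L/(gh_f))^5.2]^0.04
LQ²/(gh_f) = 1.456; L/(gh_f) = 9.723
Term 1 = ε^1.25·(…)^4.75 = 9.08×10^-5; Term 2 = ν·Q^9.4·(…)^5.2 = 3.03×10^-5
D = 0.66·(9.08×10^-5 + 3.03×10^-5)^0.04 = 0.4601 m = 460 mm
Check: V = 2.33 m/s, Re = 6.45×10^5, f = 0.01615, h_f = 12.0 m ≈ 13.0 m ✓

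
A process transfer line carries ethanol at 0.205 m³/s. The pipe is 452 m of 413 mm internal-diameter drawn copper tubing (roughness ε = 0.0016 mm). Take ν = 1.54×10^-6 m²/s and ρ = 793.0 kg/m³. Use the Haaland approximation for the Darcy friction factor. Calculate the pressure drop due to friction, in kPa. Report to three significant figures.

Δp ≈ 13.8 kPa

V = 4Q/(πD²) = 4·0.205/(π·0.413²) = 1.530 m/s
Re = VD/ν = 1.530·0.413/1.54×10^-6 = 4.10×10^5 → turbulent
ε/D = 0.0016/413 = 3.87×10^-6
Haaland: f = 0.01357
h_f = f(L/D)V²/(2g) = 0.01357·(452/0.413)·1.530²/(2·9.81) = 1.773 m
Δp = ρg·h_f = 793.0·9.81·1.773 = 13.79 kPa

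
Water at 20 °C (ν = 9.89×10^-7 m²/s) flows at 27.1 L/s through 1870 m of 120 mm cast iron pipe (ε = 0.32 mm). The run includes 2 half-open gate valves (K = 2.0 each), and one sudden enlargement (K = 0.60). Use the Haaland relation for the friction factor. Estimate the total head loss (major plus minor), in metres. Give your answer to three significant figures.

H_L ≈ 119 m

V = 4Q/(πD²) = 2.396 m/s; V²/2g = 0.2926 m
Re = 2.91×10^5, ε/D = 0.00267 → f = 0.02582 (Haaland)
Major: h_f = f(L/D)·V²/2g = 0.02582·15583·0.2926 = 117.8 m
Minor: ΣK = 4.60; h_m = ΣK·V²/2g = 1.346 m
Total H_L = 117.8 + 1.346 = 119.1 m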